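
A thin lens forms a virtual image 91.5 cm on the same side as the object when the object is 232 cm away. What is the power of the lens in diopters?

Virtual image ⇒ d_i = −91.5 cm.
1/f = 1/d_o + 1/d_i = 1/(232) + 1/(-91.5) = -0.006619 cm⁻¹.
f = -151.1 cm = -1.511 m, so P = 1/f = -0.662 D.

P = -0.662 D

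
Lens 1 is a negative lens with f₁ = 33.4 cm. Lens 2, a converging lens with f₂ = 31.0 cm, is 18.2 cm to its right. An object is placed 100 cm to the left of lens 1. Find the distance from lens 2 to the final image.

Lens 1 is diverging, so f₁ = −33.4 cm.
Lens 1: 1/d_i1 = 1/f₁ − 1/d_o1 = 1/(-33.4) − 1/(100) = -0.03994, so d_i1 = -25.04 cm.
The intermediate image is 25.04 cm to the left of lens 1 (virtual), which is 18.2 − (-25.04) = 43.24 cm to the left of lens 2, so d_o2 = +43.24 cm.
Lens 2: 1/d_i2 = 1/f₂ − 1/d_o2 = 1/(31.0) − 1/(43.24) = 0.009131, so d_i2 = 110 cm.
The final image is real, 110 cm to the right of lens 2 (overall magnification ≈ -0.63).

110 cm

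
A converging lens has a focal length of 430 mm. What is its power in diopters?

P = +2.33 D

f = 43.0 cm = 0.430 m.
P = 1/f = 1/(0.430 m) = +2.33 D.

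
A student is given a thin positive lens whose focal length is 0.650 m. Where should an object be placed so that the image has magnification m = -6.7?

m = −d_i/d_o ⇒ d_i = −m·d_o.
1/f = 1/d_o + 1/d_i = 1/d_o − 1/(m·d_o) = (1 − 1/m)/d_o, so d_o = f(1 − 1/m) = (0.6500)(1 − 1/(-6.7)) = 0.747 m.

0.747 m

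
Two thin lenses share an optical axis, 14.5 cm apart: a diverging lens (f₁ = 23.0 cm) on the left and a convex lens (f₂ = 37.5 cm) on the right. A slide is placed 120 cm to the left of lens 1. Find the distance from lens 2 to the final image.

343 cm

Lens 1 is diverging, so f₁ = −23.0 cm.
Lens 1: 1/d_i1 = 1/f₁ − 1/d_o1 = 1/(-23.0) − 1/(120) = -0.05181, so d_i1 = -19.30 cm.
The intermediate image is 19.30 cm to the left of lens 1 (virtual), which is 14.5 − (-19.30) = 33.80 cm to the left of lens 2, so d_o2 = +33.80 cm.
Lens 2: 1/d_i2 = 1/f₂ − 1/d_o2 = 1/(37.5) − 1/(33.80) = -0.002919, so d_i2 = -343 cm.
The final image is virtual, 343 cm to the left of lens 2 (overall magnification ≈ 1.6).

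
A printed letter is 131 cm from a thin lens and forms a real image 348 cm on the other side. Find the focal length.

f = 95.2 cm (converging)

Real image ⇒ d_i = +348 cm.
1/f = 1/d_o + 1/d_i = 1/(131) + 1/(348) = 0.01051, so f = 95.2 cm.
Since f is positive, the thin lens is converging.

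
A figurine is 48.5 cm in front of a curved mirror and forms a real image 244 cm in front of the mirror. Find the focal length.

Real image ⇒ d_i = +244 cm.
1/f = 1/d_o + 1/d_i = 1/(48.5) + 1/(244) = 0.02472, so f = 40.5 cm.
Since f is positive, the curved mirror is concave.

f = 40.5 cm (concave)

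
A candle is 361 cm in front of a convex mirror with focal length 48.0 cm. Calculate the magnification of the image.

For a convex mirror, f = -48.0 cm.
1/d_i = 1/f − 1/d_o = 1/(-48.00) − 1/(361) = -0.02360, so d_i = -42.37 cm.
m = −d_i/d_o = −(-42.37)/(361) = +0.117.
The image is virtual, upright and reduced, behind the mirror.

m = +0.117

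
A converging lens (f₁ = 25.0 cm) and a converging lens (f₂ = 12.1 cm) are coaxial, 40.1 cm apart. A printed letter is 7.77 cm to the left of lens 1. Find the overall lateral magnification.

m = -0.447

Lens 1: 1/d_i1 = 1/(25.0) − 1/(7.77) = -0.08870, so d_i1 = -11.27 cm; m₁ = −d_i1/d_o1 = +1.450.
d_o2 = 40.1 − (-11.27) = 51.37 cm.
Lens 2: 1/d_i2 = 1/(12.1) − 1/(51.37) = 0.06318, so d_i2 = 15.83 cm; m₂ = −d_i2/d_o2 = -0.3081.
m = m₁·m₂ = (+1.450)(-0.3081) = -0.447.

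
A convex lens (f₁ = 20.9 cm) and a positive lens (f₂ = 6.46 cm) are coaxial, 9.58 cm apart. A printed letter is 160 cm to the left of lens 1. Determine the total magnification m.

Lens 1: 1/d_i1 = 1/(20.9) − 1/(160) = 0.04160, so d_i1 = 24.04 cm; m₁ = −d_i1/d_o1 = -0.1502.
d_o2 = 9.58 − (24.04) = -14.46 cm (virtual object).
Lens 2: 1/d_i2 = 1/(6.46) − 1/(-14.46) = 0.2240, so d_i2 = 4.465 cm; m₂ = −d_i2/d_o2 = +0.3088.
m = m₁·m₂ = (-0.1502)(+0.3088) = -0.0464.

m = -0.0464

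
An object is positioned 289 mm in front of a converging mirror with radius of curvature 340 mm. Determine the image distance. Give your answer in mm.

f = R/2 = 340/2 = 170.0 mm.
Mirror equation: 1/v = 1/f − 1/u = 1/(170.0) − 1/(289) = 0.005882 − 0.003460 = 0.002422, so v = 413 mm.
The image is real, inverted and enlarged, in front of the mirror.

413 mm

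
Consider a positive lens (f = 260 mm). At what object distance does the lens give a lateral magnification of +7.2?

m = −d_i/d_o ⇒ d_i = −m·d_o.
1/f = 1/d_o + 1/d_i = 1/d_o − 1/(m·d_o) = (1 − 1/m)/d_o, so d_o = f(1 − 1/m) = (260.0)(1 − 1/(+7.2)) = 224 mm.

224 mm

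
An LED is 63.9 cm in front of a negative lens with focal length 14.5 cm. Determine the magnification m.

For a negative lens, f = -14.5 cm.
1/d_i = 1/f − 1/d_o = 1/(-14.50) − 1/(63.9) = -0.08461, so d_i = -11.82 cm.
m = −d_i/d_o = −(-11.82)/(63.9) = +0.185.
The image is virtual, upright and reduced, on the same side as the object.

m = +0.185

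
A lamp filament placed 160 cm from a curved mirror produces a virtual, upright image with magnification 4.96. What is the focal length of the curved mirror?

m = −d_i/d_o ⇒ d_i = −m·d_o = −(+4.96)·(160) = -793.6 cm.
1/f = 1/d_o + 1/d_i = 1/(160) + 1/(-793.6) = 0.004990, so f = 200 cm.
Since f is positive, the curved mirror is concave.

f = 200 cm (concave)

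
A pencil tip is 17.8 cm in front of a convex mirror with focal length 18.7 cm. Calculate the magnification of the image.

m = +0.512

For a convex mirror, f = -18.7 cm.
1/d_i = 1/f − 1/d_o = 1/(-18.70) − 1/(17.8) = -0.1097, so d_i = -9.119 cm.
m = −d_i/d_o = −(-9.119)/(17.8) = +0.512.
The image is virtual, upright and reduced, behind the mirror.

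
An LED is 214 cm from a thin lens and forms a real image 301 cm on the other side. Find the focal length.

f = 125 cm (converging)

Real image ⇒ d_i = +301 cm.
1/f = 1/d_o + 1/d_i = 1/(214) + 1/(301) = 0.007995, so f = 125 cm.
Since f is positive, the thin lens is converging.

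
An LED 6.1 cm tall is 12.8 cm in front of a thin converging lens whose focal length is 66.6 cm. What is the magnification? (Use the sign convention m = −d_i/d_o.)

1/d_i = 1/f − 1/d_o = 1/(66.60) − 1/(12.8) = -0.06311, so d_i = -15.85 cm.
m = −d_i/d_o = −(-15.85)/(12.8) = +1.24.
The image is virtual, upright and enlarged, on the same side as the object.

m = +1.24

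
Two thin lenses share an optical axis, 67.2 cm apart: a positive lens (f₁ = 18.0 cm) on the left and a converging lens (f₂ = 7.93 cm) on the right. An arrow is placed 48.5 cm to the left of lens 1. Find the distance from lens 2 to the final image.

Lens 1: 1/d_i1 = 1/f₁ − 1/d_o1 = 1/(18.0) − 1/(48.5) = 0.03494, so d_i1 = 28.62 cm.
The intermediate image is 28.62 cm to the right of lens 1, which is 67.2 − (28.62) = 38.58 cm to the left of lens 2, so d_o2 = +38.58 cm.
Lens 2: 1/d_i2 = 1/f₂ − 1/d_o2 = 1/(7.93) − 1/(38.58) = 0.1002, so d_i2 = 9.98 cm.
The final image is real, 9.98 cm to the right of lens 2 (overall magnification ≈ 0.15).

9.98 cm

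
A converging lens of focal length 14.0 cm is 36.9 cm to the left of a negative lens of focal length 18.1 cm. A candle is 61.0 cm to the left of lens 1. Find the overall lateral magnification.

m = -0.146

Lens 1: 1/d_i1 = 1/(14.0) − 1/(61.0) = 0.05504, so d_i1 = 18.17 cm; m₁ = −d_i1/d_o1 = -0.2979.
d_o2 = 36.9 − (18.17) = 18.73 cm.
f₂ = −18.1 cm (diverging).
Lens 2: 1/d_i2 = 1/(-18.1) − 1/(18.73) = -0.1086, so d_i2 = -9.205 cm; m₂ = −d_i2/d_o2 = +0.4914.
m = m₁·m₂ = (-0.2979)(+0.4914) = -0.146.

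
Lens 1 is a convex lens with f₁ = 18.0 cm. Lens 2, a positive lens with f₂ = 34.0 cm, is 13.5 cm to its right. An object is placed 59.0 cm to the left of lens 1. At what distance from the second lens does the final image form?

Lens 1: 1/d_i1 = 1/f₁ − 1/d_o1 = 1/(18.0) − 1/(59.0) = 0.03861, so d_i1 = 25.90 cm.
The intermediate image is 25.90 cm to the right of lens 1, which lies 12.40 cm to the right of lens 2 — a virtual object — so d_o2 = −12.40 cm.
Lens 2: 1/d_i2 = 1/f₂ − 1/d_o2 = 1/(34.0) − 1/(-12.40) = 0.1101, so d_i2 = 9.09 cm.
The final image is real, 9.09 cm to the right of lens 2 (overall magnification ≈ -0.32).

9.09 cm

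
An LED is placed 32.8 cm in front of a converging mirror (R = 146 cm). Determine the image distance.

f = R/2 = 146/2 = 73.00 cm.
Mirror equation: 1/v = 1/f − 1/u = 1/(73.00) − 1/(32.8) = 0.01370 − 0.03049 = -0.01679, so v = -59.6 cm.
The image is virtual, upright and enlarged, behind the mirror.

59.6 cm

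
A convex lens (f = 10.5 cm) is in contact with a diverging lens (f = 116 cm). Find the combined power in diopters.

P₁ = 1/f₁ = 1/(0.105 m) = +9.524 D; P₂ = 1/f₂ = 1/(-1.16 m) = -0.8621 D.
For thin lenses in contact, P = P₁ + P₂ = (+9.524) + (-0.8621) = +8.66 D.

P = +8.66 D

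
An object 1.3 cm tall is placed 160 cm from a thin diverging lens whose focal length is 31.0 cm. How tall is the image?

For a diverging lens, f = -31.0 cm.
1/d_i = 1/f − 1/d_o = 1/(-31.00) − 1/(160) = -0.03851, so d_i = -25.97 cm.
m = −d_i/d_o = +0.1623.
|h_i| = |m|·h_o = 0.1623 × 1.3 = 0.211 cm. The image is virtual, upright and reduced, on the same side as the object.

0.211 cm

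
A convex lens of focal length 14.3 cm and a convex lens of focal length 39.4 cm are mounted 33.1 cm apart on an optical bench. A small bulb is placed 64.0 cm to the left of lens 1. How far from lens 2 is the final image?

23.4 cm

Lens 1: 1/d_i1 = 1/f₁ − 1/d_o1 = 1/(14.3) − 1/(64.0) = 0.05431, so d_i1 = 18.41 cm.
The intermediate image is 18.41 cm to the right of lens 1, which is 33.1 − (18.41) = 14.69 cm to the left of lens 2, so d_o2 = +14.69 cm.
Lens 2: 1/d_i2 = 1/f₂ − 1/d_o2 = 1/(39.4) − 1/(14.69) = -0.04269, so d_i2 = -23.4 cm.
The final image is virtual, 23.4 cm to the left of lens 2 (overall magnification ≈ -0.46).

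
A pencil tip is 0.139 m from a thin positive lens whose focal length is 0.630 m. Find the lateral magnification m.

m = +1.28

1/d_i = 1/f − 1/d_o = 1/(0.6300) − 1/(0.139) = -5.607, so d_i = -0.1784 m.
m = −d_i/d_o = −(-0.1784)/(0.139) = +1.28.
The image is virtual, upright and enlarged, on the same side as the object.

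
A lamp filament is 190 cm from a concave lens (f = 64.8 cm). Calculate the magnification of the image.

For a concave lens, f = -64.8 cm.
1/d_i = 1/f − 1/d_o = 1/(-64.80) − 1/(190) = -0.02070, so d_i = -48.32 cm.
m = −d_i/d_o = −(-48.32)/(190) = +0.254.
The image is virtual, upright and reduced, on the same side as the object.

m = +0.254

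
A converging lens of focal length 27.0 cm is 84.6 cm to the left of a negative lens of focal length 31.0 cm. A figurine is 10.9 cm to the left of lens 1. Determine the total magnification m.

m = +0.388

Lens 1: 1/d_i1 = 1/(27.0) − 1/(10.9) = -0.05471, so d_i1 = -18.28 cm; m₁ = −d_i1/d_o1 = +1.677.
d_o2 = 84.6 − (-18.28) = 102.9 cm.
f₂ = −31.0 cm (diverging).
Lens 2: 1/d_i2 = 1/(-31.0) − 1/(102.9) = -0.04198, so d_i2 = -23.82 cm; m₂ = −d_i2/d_o2 = +0.2315.
m = m₁·m₂ = (+1.677)(+0.2315) = +0.388.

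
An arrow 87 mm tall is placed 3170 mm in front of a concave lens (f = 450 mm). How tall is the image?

10.8 mm

For a concave lens, f = -450 mm.
1/d_i = 1/f − 1/d_o = 1/(-450.0) − 1/(3170) = -0.002538, so d_i = -394.1 mm.
m = −d_i/d_o = +0.1243.
|h_i| = |m|·h_o = 0.1243 × 87 = 10.8 mm. The image is virtual, upright and reduced, on the same side as the object.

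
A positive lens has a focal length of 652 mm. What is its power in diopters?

P = +1.53 D

f = 65.2 cm = 0.652 m.
P = 1/f = 1/(0.652 m) = +1.53 D.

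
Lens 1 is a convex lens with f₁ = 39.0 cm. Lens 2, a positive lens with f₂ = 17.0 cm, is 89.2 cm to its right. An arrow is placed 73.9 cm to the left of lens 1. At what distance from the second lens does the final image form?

Lens 1: 1/d_i1 = 1/f₁ − 1/d_o1 = 1/(39.0) − 1/(73.9) = 0.01211, so d_i1 = 82.58 cm.
The intermediate image is 82.58 cm to the right of lens 1, which is 89.2 − (82.58) = 6.620 cm to the left of lens 2, so d_o2 = +6.620 cm.
Lens 2: 1/d_i2 = 1/f₂ − 1/d_o2 = 1/(17.0) − 1/(6.620) = -0.09223, so d_i2 = -10.8 cm.
The final image is virtual, 10.8 cm to the left of lens 2 (overall magnification ≈ -1.8).

10.8 cm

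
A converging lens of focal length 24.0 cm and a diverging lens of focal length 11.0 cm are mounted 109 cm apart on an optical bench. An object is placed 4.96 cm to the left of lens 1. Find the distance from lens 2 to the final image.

10.0 cm

Lens 1: 1/d_i1 = 1/f₁ − 1/d_o1 = 1/(24.0) − 1/(4.96) = -0.1599, so d_i1 = -6.252 cm.
The intermediate image is 6.252 cm to the left of lens 1 (virtual), which is 109 − (-6.252) = 115.3 cm to the left of lens 2, so d_o2 = +115.3 cm.
Lens 2 is diverging, so f₂ = −11.0 cm.
Lens 2: 1/d_i2 = 1/f₂ − 1/d_o2 = 1/(-11.0) − 1/(115.3) = -0.09958, so d_i2 = -10.0 cm.
The final image is virtual, 10.0 cm to the left of lens 2 (overall magnification ≈ 0.11).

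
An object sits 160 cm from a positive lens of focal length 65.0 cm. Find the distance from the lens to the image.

Lens equation: 1/q = 1/f − 1/p = 1/(65.00) − 1/(160) = 0.01538 − 0.006250 = 0.009135, so q = 109 cm.
The image is real, inverted and reduced, on the far side of the lens.

109 cm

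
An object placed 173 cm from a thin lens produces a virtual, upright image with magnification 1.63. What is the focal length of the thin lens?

f = 448 cm (converging)

m = −d_i/d_o ⇒ d_i = −m·d_o = −(+1.63)·(173) = -282.0 cm.
1/f = 1/d_o + 1/d_i = 1/(173) + 1/(-282.0) = 0.002234, so f = 448 cm.
Since f is positive, the thin lens is converging.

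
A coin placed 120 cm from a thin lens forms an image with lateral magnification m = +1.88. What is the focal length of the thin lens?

m = −d_i/d_o ⇒ d_i = −m·d_o = −(+1.88)·(120) = -225.6 cm.
1/f = 1/d_o + 1/d_i = 1/(120) + 1/(-225.6) = 0.003901, so f = 256 cm.
Since f is positive, the thin lens is converging.

f = 256 cm (converging)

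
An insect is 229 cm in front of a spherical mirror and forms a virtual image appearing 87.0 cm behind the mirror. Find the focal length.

f = -140 cm (convex)

Virtual image ⇒ d_i = −87.0 cm.
1/f = 1/d_o + 1/d_i = 1/(229) + 1/(-87.0) = -0.007127, so f = -140 cm.
Since f is negative, the spherical mirror is convex.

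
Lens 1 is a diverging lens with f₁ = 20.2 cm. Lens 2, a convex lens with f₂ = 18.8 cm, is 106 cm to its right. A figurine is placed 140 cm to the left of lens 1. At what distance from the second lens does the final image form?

22.2 cm

Lens 1 is diverging, so f₁ = −20.2 cm.
Lens 1: 1/d_i1 = 1/f₁ − 1/d_o1 = 1/(-20.2) − 1/(140) = -0.05665, so d_i1 = -17.65 cm.
The intermediate image is 17.65 cm to the left of lens 1 (virtual), which is 106 − (-17.65) = 123.7 cm to the left of lens 2, so d_o2 = +123.7 cm.
Lens 2: 1/d_i2 = 1/f₂ − 1/d_o2 = 1/(18.8) − 1/(123.7) = 0.04511, so d_i2 = 22.2 cm.
The final image is real, 22.2 cm to the right of lens 2 (overall magnification ≈ -0.023).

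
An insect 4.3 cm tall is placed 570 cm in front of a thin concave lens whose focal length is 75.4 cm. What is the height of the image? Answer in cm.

For a concave lens, f = -75.4 cm.
1/d_i = 1/f − 1/d_o = 1/(-75.40) − 1/(570) = -0.01502, so d_i = -66.59 cm.
m = −d_i/d_o = +0.1168.
|h_i| = |m|·h_o = 0.1168 × 4.3 = 0.502 cm. The image is virtual, upright and reduced, on the same side as the object.

0.502 cm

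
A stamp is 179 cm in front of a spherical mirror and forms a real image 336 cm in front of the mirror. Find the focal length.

f = 117 cm (concave)

Real image ⇒ d_i = +336 cm.
1/f = 1/d_o + 1/d_i = 1/(179) + 1/(336) = 0.008563, so f = 117 cm.
Since f is positive, the spherical mirror is concave.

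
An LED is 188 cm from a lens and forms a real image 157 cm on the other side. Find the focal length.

Real image ⇒ d_i = +157 cm.
1/f = 1/d_o + 1/d_i = 1/(188) + 1/(157) = 0.01169, so f = 85.6 cm.
Since f is positive, the lens is converging.

f = 85.6 cm (converging)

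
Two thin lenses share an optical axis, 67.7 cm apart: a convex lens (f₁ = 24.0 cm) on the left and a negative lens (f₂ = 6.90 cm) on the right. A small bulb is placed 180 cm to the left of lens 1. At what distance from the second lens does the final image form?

Lens 1: 1/d_i1 = 1/f₁ − 1/d_o1 = 1/(24.0) − 1/(180) = 0.03611, so d_i1 = 27.69 cm.
The intermediate image is 27.69 cm to the right of lens 1, which is 67.7 − (27.69) = 40.01 cm to the left of lens 2, so d_o2 = +40.01 cm.
Lens 2 is diverging, so f₂ = −6.90 cm.
Lens 2: 1/d_i2 = 1/f₂ − 1/d_o2 = 1/(-6.90) − 1/(40.01) = -0.1699, so d_i2 = -5.89 cm.
The final image is virtual, 5.89 cm to the left of lens 2 (overall magnification ≈ -0.023).

5.89 cm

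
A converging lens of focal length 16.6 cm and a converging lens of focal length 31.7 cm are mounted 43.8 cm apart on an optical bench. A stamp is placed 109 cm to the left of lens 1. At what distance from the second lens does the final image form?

103 cm

Lens 1: 1/d_i1 = 1/f₁ − 1/d_o1 = 1/(16.6) − 1/(109) = 0.05107, so d_i1 = 19.58 cm.
The intermediate image is 19.58 cm to the right of lens 1, which is 43.8 − (19.58) = 24.22 cm to the left of lens 2, so d_o2 = +24.22 cm.
Lens 2: 1/d_i2 = 1/f₂ − 1/d_o2 = 1/(31.7) − 1/(24.22) = -0.009742, so d_i2 = -103 cm.
The final image is virtual, 103 cm to the left of lens 2 (overall magnification ≈ -0.76).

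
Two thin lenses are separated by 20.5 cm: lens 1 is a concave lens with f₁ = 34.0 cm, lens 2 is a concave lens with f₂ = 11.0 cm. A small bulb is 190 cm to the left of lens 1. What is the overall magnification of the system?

m = +0.0277

f₁ = −34.0 cm (diverging).
Lens 1: 1/d_i1 = 1/(-34.0) − 1/(190) = -0.03467, so d_i1 = -28.84 cm; m₁ = −d_i1/d_o1 = +0.1518.
d_o2 = 20.5 − (-28.84) = 49.34 cm.
f₂ = −11.0 cm (diverging).
Lens 2: 1/d_i2 = 1/(-11.0) − 1/(49.34) = -0.1112, so d_i2 = -8.995 cm; m₂ = −d_i2/d_o2 = +0.1823.
m = m₁·m₂ = (+0.1518)(+0.1823) = +0.0277.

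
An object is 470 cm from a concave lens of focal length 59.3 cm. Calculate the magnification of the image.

m = +0.112

For a concave lens, f = -59.3 cm.
1/d_i = 1/f − 1/d_o = 1/(-59.30) − 1/(470) = -0.01899, so d_i = -52.66 cm.
m = −d_i/d_o = −(-52.66)/(470) = +0.112.
The image is virtual, upright and reduced, on the same side as the object.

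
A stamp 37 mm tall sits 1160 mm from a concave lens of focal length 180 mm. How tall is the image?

4.97 mm

For a concave lens, f = -180 mm.
1/d_i = 1/f − 1/d_o = 1/(-180.0) − 1/(1160) = -0.006418, so d_i = -155.8 mm.
m = −d_i/d_o = +0.1343.
|h_i| = |m|·h_o = 0.1343 × 37 = 4.97 mm. The image is virtual, upright and reduced, on the same side as the object.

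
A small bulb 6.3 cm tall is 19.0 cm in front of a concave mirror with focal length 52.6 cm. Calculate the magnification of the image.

1/d_i = 1/f − 1/d_o = 1/(52.60) − 1/(19.0) = -0.03362, so d_i = -29.74 cm.
m = −d_i/d_o = −(-29.74)/(19.0) = +1.57.
The image is virtual, upright and enlarged, behind the mirror.

m = +1.57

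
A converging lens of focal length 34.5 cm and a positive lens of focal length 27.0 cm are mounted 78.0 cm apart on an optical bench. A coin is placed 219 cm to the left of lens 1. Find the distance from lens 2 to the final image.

Lens 1: 1/d_i1 = 1/f₁ − 1/d_o1 = 1/(34.5) − 1/(219) = 0.02442, so d_i1 = 40.95 cm.
The intermediate image is 40.95 cm to the right of lens 1, which is 78.0 − (40.95) = 37.05 cm to the left of lens 2, so d_o2 = +37.05 cm.
Lens 2: 1/d_i2 = 1/f₂ − 1/d_o2 = 1/(27.0) − 1/(37.05) = 0.01005, so d_i2 = 99.5 cm.
The final image is real, 99.5 cm to the right of lens 2 (overall magnification ≈ 0.50).

99.5 cm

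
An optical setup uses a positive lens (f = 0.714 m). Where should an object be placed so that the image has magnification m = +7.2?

m = −d_i/d_o ⇒ d_i = −m·d_o.
1/f = 1/d_o + 1/d_i = 1/d_o − 1/(m·d_o) = (1 − 1/m)/d_o, so d_o = f(1 − 1/m) = (0.7140)(1 − 1/(+7.2)) = 0.615 m.

0.615 m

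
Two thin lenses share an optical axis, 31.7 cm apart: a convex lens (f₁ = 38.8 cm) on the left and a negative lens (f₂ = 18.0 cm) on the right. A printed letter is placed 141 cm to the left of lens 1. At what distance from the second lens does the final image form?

103 cm

Lens 1: 1/d_i1 = 1/f₁ − 1/d_o1 = 1/(38.8) − 1/(141) = 0.01868, so d_i1 = 53.53 cm.
The intermediate image is 53.53 cm to the right of lens 1, which lies 21.83 cm to the right of lens 2 — a virtual object — so d_o2 = −21.83 cm.
Lens 2 is diverging, so f₂ = −18.0 cm.
Lens 2: 1/d_i2 = 1/f₂ − 1/d_o2 = 1/(-18.0) − 1/(-21.83) = -0.009747, so d_i2 = -103 cm.
The final image is virtual, 103 cm to the left of lens 2 (overall magnification ≈ 1.8).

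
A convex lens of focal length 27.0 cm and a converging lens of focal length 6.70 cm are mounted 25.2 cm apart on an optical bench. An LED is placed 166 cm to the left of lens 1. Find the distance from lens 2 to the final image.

Lens 1: 1/d_i1 = 1/f₁ − 1/d_o1 = 1/(27.0) − 1/(166) = 0.03101, so d_i1 = 32.24 cm.
The intermediate image is 32.24 cm to the right of lens 1, which lies 7.040 cm to the right of lens 2 — a virtual object — so d_o2 = −7.040 cm.
Lens 2: 1/d_i2 = 1/f₂ − 1/d_o2 = 1/(6.70) − 1/(-7.040) = 0.2913, so d_i2 = 3.43 cm.
The final image is real, 3.43 cm to the right of lens 2 (overall magnification ≈ -0.095).

3.43 cm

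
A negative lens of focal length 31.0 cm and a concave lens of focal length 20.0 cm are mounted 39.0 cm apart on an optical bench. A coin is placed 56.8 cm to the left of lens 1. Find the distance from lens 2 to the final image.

Lens 1 is diverging, so f₁ = −31.0 cm.
Lens 1: 1/d_i1 = 1/f₁ − 1/d_o1 = 1/(-31.0) − 1/(56.8) = -0.04986, so d_i1 = -20.05 cm.
The intermediate image is 20.05 cm to the left of lens 1 (virtual), which is 39.0 − (-20.05) = 59.05 cm to the left of lens 2, so d_o2 = +59.05 cm.
Lens 2 is diverging, so f₂ = −20.0 cm.
Lens 2: 1/d_i2 = 1/f₂ − 1/d_o2 = 1/(-20.0) − 1/(59.05) = -0.06693, so d_i2 = -14.9 cm.
The final image is virtual, 14.9 cm to the left of lens 2 (overall magnification ≈ 0.089).

14.9 cm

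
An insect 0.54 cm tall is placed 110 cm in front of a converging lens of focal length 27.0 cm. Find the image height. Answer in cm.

1/d_i = 1/f − 1/d_o = 1/(27.00) − 1/(110) = 0.02795, so d_i = 35.78 cm.
m = −d_i/d_o = -0.3253.
|h_i| = |m|·h_o = 0.3253 × 0.54 = 0.176 cm. The image is real, inverted and reduced, on the far side of the lens.

0.176 cm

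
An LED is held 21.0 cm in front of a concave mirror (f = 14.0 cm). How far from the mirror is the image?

42.0 cm

Mirror equation: 1/v = 1/f − 1/u = 1/(14.00) − 1/(21.0) = 0.07143 − 0.04762 = 0.02381, so v = 42.0 cm.
The image is real, inverted and enlarged, in front of the mirror.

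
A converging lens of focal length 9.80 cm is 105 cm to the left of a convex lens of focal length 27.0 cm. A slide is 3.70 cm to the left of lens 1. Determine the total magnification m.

m = -0.517

Lens 1: 1/d_i1 = 1/(9.80) − 1/(3.70) = -0.1682, so d_i1 = -5.944 cm; m₁ = −d_i1/d_o1 = +1.606.
d_o2 = 105 − (-5.944) = 110.9 cm.
Lens 2: 1/d_i2 = 1/(27.0) − 1/(110.9) = 0.02802, so d_i2 = 35.69 cm; m₂ = −d_i2/d_o2 = -0.3218.
m = m₁·m₂ = (+1.606)(-0.3218) = -0.517.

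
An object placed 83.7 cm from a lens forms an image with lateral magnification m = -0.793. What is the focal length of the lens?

m = −d_i/d_o ⇒ d_i = −m·d_o = −(-0.793)·(83.7) = 66.37 cm.
1/f = 1/d_o + 1/d_i = 1/(83.7) + 1/(66.37) = 0.02701, so f = 37.0 cm.
Since f is positive, the lens is converging.

f = 37.0 cm (converging)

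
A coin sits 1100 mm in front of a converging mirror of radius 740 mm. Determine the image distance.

f = R/2 = 740/2 = 370.0 mm.
Mirror equation: 1/d_i = 1/f − 1/d_o = 1/(370.0) − 1/(1100) = 0.002703 − 0.0009091 = 0.001794, so d_i = 558 mm.
The image is real, inverted and reduced, in front of the mirror.

558 mm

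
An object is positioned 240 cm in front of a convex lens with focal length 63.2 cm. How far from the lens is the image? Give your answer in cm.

Thin-lens equation: 1/v = 1/f − 1/u = 1/(63.20) − 1/(240) = 0.01582 − 0.004167 = 0.01166, so v = 85.8 cm.
The image is real, inverted and reduced, on the far side of the lens.

85.8 cm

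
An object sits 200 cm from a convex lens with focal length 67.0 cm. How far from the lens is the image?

101 cm

Lens equation: 1/q = 1/f − 1/p = 1/(67.00) − 1/(200) = 0.01493 − 0.005000 = 0.009925, so q = 101 cm.
The image is real, inverted and reduced, on the far side of the lens.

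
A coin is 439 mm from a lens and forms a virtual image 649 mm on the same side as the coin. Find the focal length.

Virtual image ⇒ d_i = −649 mm.
1/f = 1/d_o + 1/d_i = 1/(439) + 1/(-649) = 0.0007371, so f = 1360 mm.
Since f is positive, the lens is converging.

f = 1360 mm (converging)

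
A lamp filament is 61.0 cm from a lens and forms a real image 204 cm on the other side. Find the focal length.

f = 47.0 cm (converging)

Real image ⇒ d_i = +204 cm.
1/f = 1/d_o + 1/d_i = 1/(61.0) + 1/(204) = 0.02130, so f = 47.0 cm.
Since f is positive, the lens is converging.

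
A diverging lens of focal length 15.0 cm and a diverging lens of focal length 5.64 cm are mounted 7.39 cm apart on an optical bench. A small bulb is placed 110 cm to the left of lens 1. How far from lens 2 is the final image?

Lens 1 is diverging, so f₁ = −15.0 cm.
Lens 1: 1/d_i1 = 1/f₁ − 1/d_o1 = 1/(-15.0) − 1/(110) = -0.07576, so d_i1 = -13.20 cm.
The intermediate image is 13.20 cm to the left of lens 1 (virtual), which is 7.39 − (-13.20) = 20.59 cm to the left of lens 2, so d_o2 = +20.59 cm.
Lens 2 is diverging, so f₂ = −5.64 cm.
Lens 2: 1/d_i2 = 1/f₂ − 1/d_o2 = 1/(-5.64) − 1/(20.59) = -0.2259, so d_i2 = -4.43 cm.
The final image is virtual, 4.43 cm to the left of lens 2 (overall magnification ≈ 0.026).

4.43 cm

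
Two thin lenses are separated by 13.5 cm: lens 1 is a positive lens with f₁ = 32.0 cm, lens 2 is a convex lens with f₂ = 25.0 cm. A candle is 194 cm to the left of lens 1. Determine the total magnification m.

Lens 1: 1/d_i1 = 1/(32.0) − 1/(194) = 0.02610, so d_i1 = 38.32 cm; m₁ = −d_i1/d_o1 = -0.1975.
d_o2 = 13.5 − (38.32) = -24.82 cm (virtual object).
Lens 2: 1/d_i2 = 1/(25.0) − 1/(-24.82) = 0.08029, so d_i2 = 12.45 cm; m₂ = −d_i2/d_o2 = +0.5018.
m = m₁·m₂ = (-0.1975)(+0.5018) = -0.0991.

m = -0.0991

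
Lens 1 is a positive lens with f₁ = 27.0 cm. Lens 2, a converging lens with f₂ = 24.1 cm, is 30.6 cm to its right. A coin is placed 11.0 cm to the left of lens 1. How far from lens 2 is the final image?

47.3 cm

Lens 1: 1/d_i1 = 1/f₁ − 1/d_o1 = 1/(27.0) − 1/(11.0) = -0.05387, so d_i1 = -18.56 cm.
The intermediate image is 18.56 cm to the left of lens 1 (virtual), which is 30.6 − (-18.56) = 49.16 cm to the left of lens 2, so d_o2 = +49.16 cm.
Lens 2: 1/d_i2 = 1/f₂ − 1/d_o2 = 1/(24.1) − 1/(49.16) = 0.02115, so d_i2 = 47.3 cm.
The final image is real, 47.3 cm to the right of lens 2 (overall magnification ≈ -1.6).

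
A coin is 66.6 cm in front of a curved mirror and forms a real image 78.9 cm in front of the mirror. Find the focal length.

Real image ⇒ d_i = +78.9 cm.
1/f = 1/d_o + 1/d_i = 1/(66.6) + 1/(78.9) = 0.02769, so f = 36.1 cm.
Since f is positive, the curved mirror is concave.

f = 36.1 cm (concave)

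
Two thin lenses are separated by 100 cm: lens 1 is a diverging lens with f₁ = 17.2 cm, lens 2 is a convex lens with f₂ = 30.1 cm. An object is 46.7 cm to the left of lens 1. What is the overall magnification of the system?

f₁ = −17.2 cm (diverging).
Lens 1: 1/d_i1 = 1/(-17.2) − 1/(46.7) = -0.07955, so d_i1 = -12.57 cm; m₁ = −d_i1/d_o1 = +0.2692.
d_o2 = 100 − (-12.57) = 112.6 cm.
Lens 2: 1/d_i2 = 1/(30.1) − 1/(112.6) = 0.02434, so d_i2 = 41.08 cm; m₂ = −d_i2/d_o2 = -0.3648.
m = m₁·m₂ = (+0.2692)(-0.3648) = -0.0982.

m = -0.0982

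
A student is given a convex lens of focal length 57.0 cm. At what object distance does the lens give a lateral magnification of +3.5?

m = −d_i/d_o ⇒ d_i = −m·d_o.
1/f = 1/d_o + 1/d_i = 1/d_o − 1/(m·d_o) = (1 − 1/m)/d_o, so d_o = f(1 − 1/m) = (57.00)(1 − 1/(+3.5)) = 40.7 cm.

40.7 cm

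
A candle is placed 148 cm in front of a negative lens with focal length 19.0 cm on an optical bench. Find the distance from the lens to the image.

16.8 cm

For a negative lens, f = -19.0 cm.
Lens equation: 1/v = 1/f − 1/u = 1/(-19.00) − 1/(148) = -0.05263 − 0.006757 = -0.05939, so v = -16.8 cm.
The image is virtual, upright and reduced, on the same side as the object.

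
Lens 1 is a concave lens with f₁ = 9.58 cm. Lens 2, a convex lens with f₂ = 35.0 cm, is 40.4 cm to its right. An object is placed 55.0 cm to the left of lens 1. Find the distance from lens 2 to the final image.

Lens 1 is diverging, so f₁ = −9.58 cm.
Lens 1: 1/d_i1 = 1/f₁ − 1/d_o1 = 1/(-9.58) − 1/(55.0) = -0.1226, so d_i1 = -8.159 cm.
The intermediate image is 8.159 cm to the left of lens 1 (virtual), which is 40.4 − (-8.159) = 48.56 cm to the left of lens 2, so d_o2 = +48.56 cm.
Lens 2: 1/d_i2 = 1/f₂ − 1/d_o2 = 1/(35.0) − 1/(48.56) = 0.007978, so d_i2 = 125 cm.
The final image is real, 125 cm to the right of lens 2 (overall magnification ≈ -0.38).

125 cm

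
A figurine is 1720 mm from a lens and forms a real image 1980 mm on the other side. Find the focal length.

f = 920 mm (converging)

Real image ⇒ d_i = +1980 mm.
1/f = 1/d_o + 1/d_i = 1/(1720) + 1/(1980) = 0.001086, so f = 920 mm.
Since f is positive, the lens is converging.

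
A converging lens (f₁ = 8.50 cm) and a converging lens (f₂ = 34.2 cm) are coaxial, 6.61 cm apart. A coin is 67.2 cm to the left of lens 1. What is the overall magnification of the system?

m = -0.133

Lens 1: 1/d_i1 = 1/(8.50) − 1/(67.2) = 0.1028, so d_i1 = 9.731 cm; m₁ = −d_i1/d_o1 = -0.1448.
d_o2 = 6.61 − (9.731) = -3.121 cm (virtual object).
Lens 2: 1/d_i2 = 1/(34.2) − 1/(-3.121) = 0.3496, so d_i2 = 2.860 cm; m₂ = −d_i2/d_o2 = +0.9164.
m = m₁·m₂ = (-0.1448)(+0.9164) = -0.133.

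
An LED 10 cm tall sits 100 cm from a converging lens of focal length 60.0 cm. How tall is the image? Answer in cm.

1/d_i = 1/f − 1/d_o = 1/(60.00) − 1/(100) = 0.006667, so d_i = 150.0 cm.
m = −d_i/d_o = -1.500.
|h_i| = |m|·h_o = 1.500 × 10 = 15.0 cm. The image is real, inverted and enlarged, on the far side of the lens.

15.0 cm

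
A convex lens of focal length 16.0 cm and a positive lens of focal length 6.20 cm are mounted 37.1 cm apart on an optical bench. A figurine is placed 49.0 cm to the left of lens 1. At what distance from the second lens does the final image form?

11.6 cm

Lens 1: 1/d_i1 = 1/f₁ − 1/d_o1 = 1/(16.0) − 1/(49.0) = 0.04209, so d_i1 = 23.76 cm.
The intermediate image is 23.76 cm to the right of lens 1, which is 37.1 − (23.76) = 13.34 cm to the left of lens 2, so d_o2 = +13.34 cm.
Lens 2: 1/d_i2 = 1/f₂ − 1/d_o2 = 1/(6.20) − 1/(13.34) = 0.08633, so d_i2 = 11.6 cm.
The final image is real, 11.6 cm to the right of lens 2 (overall magnification ≈ 0.42).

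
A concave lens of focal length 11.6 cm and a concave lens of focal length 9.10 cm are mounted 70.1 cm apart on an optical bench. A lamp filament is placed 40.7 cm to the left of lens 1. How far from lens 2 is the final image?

8.16 cm

Lens 1 is diverging, so f₁ = −11.6 cm.
Lens 1: 1/d_i1 = 1/f₁ − 1/d_o1 = 1/(-11.6) − 1/(40.7) = -0.1108, so d_i1 = -9.027 cm.
The intermediate image is 9.027 cm to the left of lens 1 (virtual), which is 70.1 − (-9.027) = 79.13 cm to the left of lens 2, so d_o2 = +79.13 cm.
Lens 2 is diverging, so f₂ = −9.10 cm.
Lens 2: 1/d_i2 = 1/f₂ − 1/d_o2 = 1/(-9.10) − 1/(79.13) = -0.1225, so d_i2 = -8.16 cm.
The final image is virtual, 8.16 cm to the left of lens 2 (overall magnification ≈ 0.023).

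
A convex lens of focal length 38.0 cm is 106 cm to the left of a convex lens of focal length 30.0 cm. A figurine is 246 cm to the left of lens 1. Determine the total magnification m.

m = +0.176

Lens 1: 1/d_i1 = 1/(38.0) − 1/(246) = 0.02225, so d_i1 = 44.94 cm; m₁ = −d_i1/d_o1 = -0.1827.
d_o2 = 106 − (44.94) = 61.06 cm.
Lens 2: 1/d_i2 = 1/(30.0) − 1/(61.06) = 0.01696, so d_i2 = 58.98 cm; m₂ = −d_i2/d_o2 = -0.9659.
m = m₁·m₂ = (-0.1827)(-0.9659) = +0.176.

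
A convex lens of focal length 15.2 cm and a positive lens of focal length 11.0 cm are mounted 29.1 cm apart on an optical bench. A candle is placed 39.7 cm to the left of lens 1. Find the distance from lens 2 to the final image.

Lens 1: 1/d_i1 = 1/f₁ − 1/d_o1 = 1/(15.2) − 1/(39.7) = 0.04060, so d_i1 = 24.63 cm.
The intermediate image is 24.63 cm to the right of lens 1, which is 29.1 − (24.63) = 4.470 cm to the left of lens 2, so d_o2 = +4.470 cm.
Lens 2: 1/d_i2 = 1/f₂ − 1/d_o2 = 1/(11.0) − 1/(4.470) = -0.1328, so d_i2 = -7.53 cm.
The final image is virtual, 7.53 cm to the left of lens 2 (overall magnification ≈ -1.0).

7.53 cm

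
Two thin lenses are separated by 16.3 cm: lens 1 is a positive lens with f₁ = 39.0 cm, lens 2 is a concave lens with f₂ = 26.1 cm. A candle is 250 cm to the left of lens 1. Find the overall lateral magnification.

m = +1.27

Lens 1: 1/d_i1 = 1/(39.0) − 1/(250) = 0.02164, so d_i1 = 46.21 cm; m₁ = −d_i1/d_o1 = -0.1848.
d_o2 = 16.3 − (46.21) = -29.91 cm (virtual object).
f₂ = −26.1 cm (diverging).
Lens 2: 1/d_i2 = 1/(-26.1) − 1/(-29.91) = -0.004881, so d_i2 = -204.9 cm; m₂ = −d_i2/d_o2 = -6.850.
m = m₁·m₂ = (-0.1848)(-6.850) = +1.27.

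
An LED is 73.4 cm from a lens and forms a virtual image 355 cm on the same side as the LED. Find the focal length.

Virtual image ⇒ d_i = −355 cm.
1/f = 1/d_o + 1/d_i = 1/(73.4) + 1/(-355) = 0.01081, so f = 92.5 cm.
Since f is positive, the lens is converging.

f = 92.5 cm (converging)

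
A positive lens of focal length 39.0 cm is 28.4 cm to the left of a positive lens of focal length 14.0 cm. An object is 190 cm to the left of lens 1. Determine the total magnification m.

Lens 1: 1/d_i1 = 1/(39.0) − 1/(190) = 0.02038, so d_i1 = 49.07 cm; m₁ = −d_i1/d_o1 = -0.2583.
d_o2 = 28.4 − (49.07) = -20.67 cm (virtual object).
Lens 2: 1/d_i2 = 1/(14.0) − 1/(-20.67) = 0.1198, so d_i2 = 8.347 cm; m₂ = −d_i2/d_o2 = +0.4038.
m = m₁·m₂ = (-0.2583)(+0.4038) = -0.104.

m = -0.104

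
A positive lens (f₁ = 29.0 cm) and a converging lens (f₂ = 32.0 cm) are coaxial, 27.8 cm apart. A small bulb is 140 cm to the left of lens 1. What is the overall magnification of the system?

Lens 1: 1/d_i1 = 1/(29.0) − 1/(140) = 0.02734, so d_i1 = 36.58 cm; m₁ = −d_i1/d_o1 = -0.2613.
d_o2 = 27.8 − (36.58) = -8.780 cm (virtual object).
Lens 2: 1/d_i2 = 1/(32.0) − 1/(-8.780) = 0.1451, so d_i2 = 6.890 cm; m₂ = −d_i2/d_o2 = +0.7847.
m = m₁·m₂ = (-0.2613)(+0.7847) = -0.205.

m = -0.205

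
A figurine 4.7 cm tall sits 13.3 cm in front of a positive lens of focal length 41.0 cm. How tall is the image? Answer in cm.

1/d_i = 1/f − 1/d_o = 1/(41.00) − 1/(13.3) = -0.05080, so d_i = -19.69 cm.
m = −d_i/d_o = +1.480.
|h_i| = |m|·h_o = 1.480 × 4.7 = 6.96 cm. The image is virtual, upright and enlarged, on the same side as the object.

6.96 cm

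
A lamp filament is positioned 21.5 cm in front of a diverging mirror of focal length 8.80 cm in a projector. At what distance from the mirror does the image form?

For a diverging mirror, f = -8.80 cm.
Mirror equation: 1/v = 1/f − 1/u = 1/(-8.800) − 1/(21.5) = -0.1136 − 0.04651 = -0.1601, so v = -6.24 cm.
The image is virtual, upright and reduced, behind the mirror.

6.24 cm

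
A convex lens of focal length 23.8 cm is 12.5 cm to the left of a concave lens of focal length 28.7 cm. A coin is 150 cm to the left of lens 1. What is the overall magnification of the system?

m = -0.419

Lens 1: 1/d_i1 = 1/(23.8) − 1/(150) = 0.03535, so d_i1 = 28.29 cm; m₁ = −d_i1/d_o1 = -0.1886.
d_o2 = 12.5 − (28.29) = -15.79 cm (virtual object).
f₂ = −28.7 cm (diverging).
Lens 2: 1/d_i2 = 1/(-28.7) − 1/(-15.79) = 0.02849, so d_i2 = 35.10 cm; m₂ = −d_i2/d_o2 = +2.223.
m = m₁·m₂ = (-0.1886)(+2.223) = -0.419.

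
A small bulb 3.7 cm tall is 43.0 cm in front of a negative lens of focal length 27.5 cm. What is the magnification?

m = +0.390

For a negative lens, f = -27.5 cm.
1/d_i = 1/f − 1/d_o = 1/(-27.50) − 1/(43.0) = -0.05962, so d_i = -16.77 cm.
m = −d_i/d_o = −(-16.77)/(43.0) = +0.390.
The image is virtual, upright and reduced, on the same side as the object.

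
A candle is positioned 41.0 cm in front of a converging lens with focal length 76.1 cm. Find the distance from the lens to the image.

88.9 cm

Thin-lens equation: 1/q = 1/f − 1/p = 1/(76.10) − 1/(41.0) = 0.01314 − 0.02439 = -0.01125, so q = -88.9 cm.
The image is virtual, upright and enlarged, on the same side as the object.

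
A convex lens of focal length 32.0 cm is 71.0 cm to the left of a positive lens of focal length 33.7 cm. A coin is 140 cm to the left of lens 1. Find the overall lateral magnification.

m = -2.39

Lens 1: 1/d_i1 = 1/(32.0) − 1/(140) = 0.02411, so d_i1 = 41.48 cm; m₁ = −d_i1/d_o1 = -0.2963.
d_o2 = 71.0 − (41.48) = 29.52 cm.
Lens 2: 1/d_i2 = 1/(33.7) − 1/(29.52) = -0.004202, so d_i2 = -238.0 cm; m₂ = −d_i2/d_o2 = +8.062.
m = m₁·m₂ = (-0.2963)(+8.062) = -2.39.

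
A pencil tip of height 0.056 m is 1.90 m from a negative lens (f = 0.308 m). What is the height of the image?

0.00781 m

For a negative lens, f = -0.308 m.
1/d_i = 1/f − 1/d_o = 1/(-0.3080) − 1/(1.90) = -3.773, so d_i = -0.2650 m.
m = −d_i/d_o = +0.1395.
|h_i| = |m|·h_o = 0.1395 × 0.056 = 0.00781 m. The image is virtual, upright and reduced, on the same side as the object.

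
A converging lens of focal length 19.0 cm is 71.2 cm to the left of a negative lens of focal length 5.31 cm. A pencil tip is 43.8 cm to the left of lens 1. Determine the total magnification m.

m = -0.0947

Lens 1: 1/d_i1 = 1/(19.0) − 1/(43.8) = 0.02980, so d_i1 = 33.56 cm; m₁ = −d_i1/d_o1 = -0.7662.
d_o2 = 71.2 − (33.56) = 37.64 cm.
f₂ = −5.31 cm (diverging).
Lens 2: 1/d_i2 = 1/(-5.31) − 1/(37.64) = -0.2149, so d_i2 = -4.654 cm; m₂ = −d_i2/d_o2 = +0.1236.
m = m₁·m₂ = (-0.7662)(+0.1236) = -0.0947.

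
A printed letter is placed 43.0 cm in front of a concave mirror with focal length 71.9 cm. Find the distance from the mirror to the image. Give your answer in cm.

107 cm

Mirror equation: 1/d_i = 1/f − 1/d_o = 1/(71.90) − 1/(43.0) = 0.01391 − 0.02326 = -0.009348, so d_i = -107 cm.
The image is virtual, upright and enlarged, behind the mirror.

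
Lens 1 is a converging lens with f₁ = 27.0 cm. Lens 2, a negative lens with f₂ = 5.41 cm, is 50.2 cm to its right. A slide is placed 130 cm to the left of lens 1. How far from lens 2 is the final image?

4.05 cm

Lens 1: 1/d_i1 = 1/f₁ − 1/d_o1 = 1/(27.0) − 1/(130) = 0.02934, so d_i1 = 34.08 cm.
The intermediate image is 34.08 cm to the right of lens 1, which is 50.2 − (34.08) = 16.12 cm to the left of lens 2, so d_o2 = +16.12 cm.
Lens 2 is diverging, so f₂ = −5.41 cm.
Lens 2: 1/d_i2 = 1/f₂ − 1/d_o2 = 1/(-5.41) − 1/(16.12) = -0.2469, so d_i2 = -4.05 cm.
The final image is virtual, 4.05 cm to the left of lens 2 (overall magnification ≈ -0.066).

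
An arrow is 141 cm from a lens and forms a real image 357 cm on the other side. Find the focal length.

f = 101 cm (converging)

Real image ⇒ d_i = +357 cm.
1/f = 1/d_o + 1/d_i = 1/(141) + 1/(357) = 0.009893, so f = 101 cm.
Since f is positive, the lens is converging.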